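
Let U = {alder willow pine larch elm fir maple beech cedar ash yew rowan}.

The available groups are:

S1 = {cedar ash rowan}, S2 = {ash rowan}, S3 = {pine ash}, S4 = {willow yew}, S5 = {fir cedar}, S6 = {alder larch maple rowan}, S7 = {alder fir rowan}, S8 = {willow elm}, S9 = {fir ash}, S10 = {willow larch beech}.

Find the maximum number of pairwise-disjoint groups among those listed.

S3, S4, S5, S6 are pairwise disjoint (S3={pine,ash}; S4={willow,yew}; S5={fir,cedar}; S6={alder,larch,maple,rowan}).
Every remaining group overlaps one of these, and no 5 of the listed groups are pairwise disjoint, so 4 is the maximum.

4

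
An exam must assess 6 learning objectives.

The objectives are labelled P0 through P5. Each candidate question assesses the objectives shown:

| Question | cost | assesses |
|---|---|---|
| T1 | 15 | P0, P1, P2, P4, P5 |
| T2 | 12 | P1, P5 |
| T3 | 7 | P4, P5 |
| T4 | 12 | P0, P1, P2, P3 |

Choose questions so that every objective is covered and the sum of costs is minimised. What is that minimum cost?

T3, T4 together cover every objective (T3 ∪ T4 = {P0, P1, P2, P3, P4, P5}); total cost 7 + 12 = 19.
The greedy pick T1, T4 costs 27; no covering selection beats 19.

19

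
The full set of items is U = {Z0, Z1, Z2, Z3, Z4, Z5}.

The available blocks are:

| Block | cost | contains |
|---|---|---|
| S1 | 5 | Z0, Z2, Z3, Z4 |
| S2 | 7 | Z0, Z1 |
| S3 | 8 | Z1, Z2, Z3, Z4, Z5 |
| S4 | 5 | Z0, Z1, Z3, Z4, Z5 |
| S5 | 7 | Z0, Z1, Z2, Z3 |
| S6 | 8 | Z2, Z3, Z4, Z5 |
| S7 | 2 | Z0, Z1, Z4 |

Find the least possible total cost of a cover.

10

S1, S4 together cover every item (S1 ∪ S4 = {Z0, Z1, Z2, Z3, Z4, Z5}); total cost 5 + 5 = 10.
The greedy pick S7, S1, S4 costs 12; no covering selection beats 10.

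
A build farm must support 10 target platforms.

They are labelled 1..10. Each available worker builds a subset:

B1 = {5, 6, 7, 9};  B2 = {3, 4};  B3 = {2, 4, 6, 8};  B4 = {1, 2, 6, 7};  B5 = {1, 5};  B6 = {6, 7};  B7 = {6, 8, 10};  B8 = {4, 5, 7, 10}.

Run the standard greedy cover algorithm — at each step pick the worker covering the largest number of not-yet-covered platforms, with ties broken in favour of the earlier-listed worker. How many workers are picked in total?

5

Greedy: pick B1 (covers 4 new) → pick B3 (covers 3 new) → pick B2 (covers 1 new) → pick B4 (covers 1 new) → pick B7 (covers 1 new). Total picks: 5.
(The true minimum cover uses only 4 workers, so greedy is not optimal here.)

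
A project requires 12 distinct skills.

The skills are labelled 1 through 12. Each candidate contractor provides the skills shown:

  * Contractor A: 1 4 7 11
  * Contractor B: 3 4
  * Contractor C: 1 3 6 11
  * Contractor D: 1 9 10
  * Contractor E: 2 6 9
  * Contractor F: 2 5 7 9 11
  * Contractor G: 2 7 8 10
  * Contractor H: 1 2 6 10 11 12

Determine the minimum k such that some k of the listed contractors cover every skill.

B and F and G and H together: B ∪ F ∪ G ∪ H = {1, 2, 3, 4, 5, 6, 7, 8, 9, 10, 11, 12} — every skill is covered.
No 3 of the 8 contractors cover everything (all 56 combinations miss at least one skill), so 4 is optimal.

4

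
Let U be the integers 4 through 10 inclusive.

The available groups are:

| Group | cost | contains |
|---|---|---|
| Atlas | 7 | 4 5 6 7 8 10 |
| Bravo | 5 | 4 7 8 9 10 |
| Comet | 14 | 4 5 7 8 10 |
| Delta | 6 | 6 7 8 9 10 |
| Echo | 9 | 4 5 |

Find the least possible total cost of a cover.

12

Atlas, Bravo together cover every point (Atlas ∪ Bravo = {4, 5, 6, 7, 8, 9, 10}); total cost 7 + 5 = 12.
No covering selection has total cost below 12.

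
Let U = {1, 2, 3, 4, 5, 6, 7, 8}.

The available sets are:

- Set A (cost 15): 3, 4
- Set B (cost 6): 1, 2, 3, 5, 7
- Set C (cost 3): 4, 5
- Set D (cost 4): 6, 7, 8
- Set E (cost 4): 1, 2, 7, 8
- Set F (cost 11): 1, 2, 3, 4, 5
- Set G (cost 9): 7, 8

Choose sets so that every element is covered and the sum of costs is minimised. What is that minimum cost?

13

B, C, D together cover every element (B ∪ C ∪ D = {1, 2, 3, 4, 5, 6, 7, 8}); total cost 6 + 3 + 4 = 13.
The greedy pick E, C, D, B costs 17; no covering selection beats 13.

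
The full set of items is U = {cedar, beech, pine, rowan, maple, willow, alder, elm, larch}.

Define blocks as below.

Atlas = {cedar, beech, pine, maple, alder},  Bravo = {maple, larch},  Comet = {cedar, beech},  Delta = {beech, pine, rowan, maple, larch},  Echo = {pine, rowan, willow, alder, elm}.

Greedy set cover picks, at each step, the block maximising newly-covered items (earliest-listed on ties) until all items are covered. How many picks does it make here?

3

Greedy: pick Atlas (covers 5 new) → pick Echo (covers 3 new) → pick Bravo (covers 1 new). Total picks: 3.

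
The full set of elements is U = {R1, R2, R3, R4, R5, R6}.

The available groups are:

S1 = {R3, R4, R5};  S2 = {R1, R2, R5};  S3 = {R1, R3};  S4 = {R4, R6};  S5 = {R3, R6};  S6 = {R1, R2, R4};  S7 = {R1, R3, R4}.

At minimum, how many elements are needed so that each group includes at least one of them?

Take H = {R2, R3, R4}. Each listed group contains at least one of these, so H is a hitting set of size 3.
No choice of 2 elements meets every group, so 3 is the minimum.

3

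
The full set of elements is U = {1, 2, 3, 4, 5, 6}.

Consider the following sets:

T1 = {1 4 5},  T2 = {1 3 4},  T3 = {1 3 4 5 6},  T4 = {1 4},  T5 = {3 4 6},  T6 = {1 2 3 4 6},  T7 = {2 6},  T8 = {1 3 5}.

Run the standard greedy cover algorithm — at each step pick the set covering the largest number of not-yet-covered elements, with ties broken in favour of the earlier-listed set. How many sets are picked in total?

Greedy: pick T3 (covers 5 new) → pick T6 (covers 1 new). Total picks: 2.

2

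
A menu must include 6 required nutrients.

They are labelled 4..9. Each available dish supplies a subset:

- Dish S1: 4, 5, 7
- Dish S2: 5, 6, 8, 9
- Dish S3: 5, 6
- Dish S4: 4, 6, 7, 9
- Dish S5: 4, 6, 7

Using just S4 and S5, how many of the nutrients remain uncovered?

2

Union of S4, S5 = {4, 6, 7, 9}.
Not covered: 5, 8 — 2 nutrients.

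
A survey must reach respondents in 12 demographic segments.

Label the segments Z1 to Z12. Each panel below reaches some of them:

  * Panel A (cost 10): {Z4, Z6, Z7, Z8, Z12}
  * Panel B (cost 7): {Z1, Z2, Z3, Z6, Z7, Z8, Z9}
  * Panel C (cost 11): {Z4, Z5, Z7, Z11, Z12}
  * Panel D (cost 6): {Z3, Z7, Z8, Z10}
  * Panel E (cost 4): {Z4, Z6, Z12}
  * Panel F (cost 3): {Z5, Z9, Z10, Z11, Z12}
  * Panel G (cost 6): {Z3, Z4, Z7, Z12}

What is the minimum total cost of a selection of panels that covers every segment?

B, E, F together cover every segment (B ∪ E ∪ F = {Z1, Z2, Z3, Z4, Z5, Z6, Z7, Z8, Z9, Z10, Z11, Z12}); total cost 7 + 4 + 3 = 14.
No covering selection has total cost below 14.

14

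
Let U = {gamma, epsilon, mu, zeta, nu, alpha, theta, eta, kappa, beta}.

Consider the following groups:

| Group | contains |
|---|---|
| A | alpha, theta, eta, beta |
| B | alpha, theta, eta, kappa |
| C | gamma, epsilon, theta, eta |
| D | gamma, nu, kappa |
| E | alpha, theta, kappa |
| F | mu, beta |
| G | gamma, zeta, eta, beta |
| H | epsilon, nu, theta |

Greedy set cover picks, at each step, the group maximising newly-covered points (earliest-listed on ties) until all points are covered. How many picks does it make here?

5

Greedy: pick A (covers 4 new) → pick D (covers 3 new) → pick C (covers 1 new) → pick F (covers 1 new) → pick G (covers 1 new). Total picks: 5.
(The true minimum cover uses only 4 groups, so greedy is not optimal here.)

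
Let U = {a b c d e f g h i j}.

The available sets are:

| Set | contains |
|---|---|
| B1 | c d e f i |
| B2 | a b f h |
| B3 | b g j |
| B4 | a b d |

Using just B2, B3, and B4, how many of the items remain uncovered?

3

Union of B2, B3, B4 = {a, b, d, f, g, h, j}.
Not covered: c, e, i — 3 items.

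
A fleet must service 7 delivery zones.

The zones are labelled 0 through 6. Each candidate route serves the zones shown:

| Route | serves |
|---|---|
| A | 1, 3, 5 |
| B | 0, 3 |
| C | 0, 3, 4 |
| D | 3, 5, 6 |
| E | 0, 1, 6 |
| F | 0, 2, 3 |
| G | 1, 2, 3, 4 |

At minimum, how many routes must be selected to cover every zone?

Take {A, E, G}. Their union is {0, 1, 2, 3, 4, 5, 6}, which is all 7 zones.
No 2 of the 7 routes cover everything (all 21 combinations miss at least one zone), so 3 is optimal.

3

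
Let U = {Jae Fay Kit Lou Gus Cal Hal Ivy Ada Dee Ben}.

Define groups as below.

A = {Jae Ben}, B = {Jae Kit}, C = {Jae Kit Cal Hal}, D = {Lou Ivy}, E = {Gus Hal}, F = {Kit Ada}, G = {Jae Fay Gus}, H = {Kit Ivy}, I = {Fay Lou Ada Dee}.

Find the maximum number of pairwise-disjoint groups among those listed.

A, E, H, I are pairwise disjoint (A={Jae,Ben}; E={Gus,Hal}; H={Kit,Ivy}; I={Fay,Lou,Ada,Dee}).
Every remaining group overlaps one of these, and no 5 of the listed groups are pairwise disjoint, so 4 is the maximum.

4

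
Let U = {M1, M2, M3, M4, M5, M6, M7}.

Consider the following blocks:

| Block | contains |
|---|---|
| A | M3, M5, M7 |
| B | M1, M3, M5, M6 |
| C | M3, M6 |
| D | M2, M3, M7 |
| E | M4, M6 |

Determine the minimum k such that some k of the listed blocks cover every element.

B, D, and E cover everything between them: the union {M1, M2, M3, M4, M5, M6, M7} is all of U.
Only B contains M1, so B is forced; the remaining 3 elements need at least 2 more blocks (each remaining block adds at most 2) — so at least 3 blocks are needed, and 3 is optimal.

3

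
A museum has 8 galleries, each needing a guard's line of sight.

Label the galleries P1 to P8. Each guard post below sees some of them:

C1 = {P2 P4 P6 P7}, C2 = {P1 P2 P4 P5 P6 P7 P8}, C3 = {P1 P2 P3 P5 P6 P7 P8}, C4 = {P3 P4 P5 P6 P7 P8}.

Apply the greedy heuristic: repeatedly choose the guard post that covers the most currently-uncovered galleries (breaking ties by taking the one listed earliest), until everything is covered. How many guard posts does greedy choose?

Greedy: pick C2 (covers 7 new) → pick C3 (covers 1 new). Total picks: 2.

2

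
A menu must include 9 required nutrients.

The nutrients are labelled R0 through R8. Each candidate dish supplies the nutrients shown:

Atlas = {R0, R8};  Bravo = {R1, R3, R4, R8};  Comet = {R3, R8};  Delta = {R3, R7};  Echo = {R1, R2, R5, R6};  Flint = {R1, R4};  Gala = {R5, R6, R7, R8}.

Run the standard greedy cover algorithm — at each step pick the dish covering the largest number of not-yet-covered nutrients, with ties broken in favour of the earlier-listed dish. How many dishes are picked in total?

Greedy: pick Bravo (covers 4 new) → pick Echo (covers 3 new) → pick Atlas (covers 1 new) → pick Delta (covers 1 new). Total picks: 4.

4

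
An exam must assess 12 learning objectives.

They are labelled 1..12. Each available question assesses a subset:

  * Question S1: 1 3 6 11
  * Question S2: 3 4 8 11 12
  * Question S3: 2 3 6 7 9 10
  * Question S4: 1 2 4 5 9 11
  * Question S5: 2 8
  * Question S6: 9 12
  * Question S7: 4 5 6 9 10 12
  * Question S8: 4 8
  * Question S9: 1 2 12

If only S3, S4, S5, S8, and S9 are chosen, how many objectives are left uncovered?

0

Union of S3, S4, S5, S8, S9 = {1, 2, 3, 4, 5, 6, 7, 8, 9, 10, 11, 12} — that's every objective, so 0 are uncovered.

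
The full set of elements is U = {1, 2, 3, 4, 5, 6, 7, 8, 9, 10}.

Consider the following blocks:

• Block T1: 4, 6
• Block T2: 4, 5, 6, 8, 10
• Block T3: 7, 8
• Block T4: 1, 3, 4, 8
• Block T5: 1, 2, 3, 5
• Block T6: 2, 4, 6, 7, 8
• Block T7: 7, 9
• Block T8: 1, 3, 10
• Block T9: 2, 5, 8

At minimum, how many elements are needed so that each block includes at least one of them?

H = {3, 6, 7, 8} meets every block (each contains at least one member of H), and |H| = 4.
The blocks T1, T7, T8, T9 are pairwise disjoint, so any hitting set needs a separate element for each — at least 4. Hence 4 is optimal.

4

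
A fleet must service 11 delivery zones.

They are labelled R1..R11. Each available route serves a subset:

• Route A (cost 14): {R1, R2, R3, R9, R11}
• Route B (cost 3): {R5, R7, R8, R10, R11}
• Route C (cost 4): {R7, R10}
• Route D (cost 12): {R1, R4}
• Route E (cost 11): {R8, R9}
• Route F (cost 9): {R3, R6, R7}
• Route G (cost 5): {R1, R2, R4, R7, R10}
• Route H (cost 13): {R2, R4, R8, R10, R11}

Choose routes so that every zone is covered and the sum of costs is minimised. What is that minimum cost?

B, E, F, G together cover every zone (B ∪ E ∪ F ∪ G = {R1, R2, R3, R4, R5, R6, R7, R8, R9, R10, R11}); total cost 3 + 11 + 9 + 5 = 28.
No covering selection has total cost below 28.

28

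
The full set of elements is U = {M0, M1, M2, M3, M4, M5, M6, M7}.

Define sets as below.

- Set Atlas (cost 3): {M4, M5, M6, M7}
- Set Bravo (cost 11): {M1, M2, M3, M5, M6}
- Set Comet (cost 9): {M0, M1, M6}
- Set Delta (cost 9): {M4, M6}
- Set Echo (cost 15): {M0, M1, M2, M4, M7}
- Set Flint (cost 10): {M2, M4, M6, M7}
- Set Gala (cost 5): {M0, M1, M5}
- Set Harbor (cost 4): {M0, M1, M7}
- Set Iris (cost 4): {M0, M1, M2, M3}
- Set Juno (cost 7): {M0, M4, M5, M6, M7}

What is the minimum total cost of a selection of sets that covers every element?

7

Atlas, Iris together cover every element (Atlas ∪ Iris = {M0, M1, M2, M3, M4, M5, M6, M7}); total cost 3 + 4 = 7.
No covering selection has total cost below 7.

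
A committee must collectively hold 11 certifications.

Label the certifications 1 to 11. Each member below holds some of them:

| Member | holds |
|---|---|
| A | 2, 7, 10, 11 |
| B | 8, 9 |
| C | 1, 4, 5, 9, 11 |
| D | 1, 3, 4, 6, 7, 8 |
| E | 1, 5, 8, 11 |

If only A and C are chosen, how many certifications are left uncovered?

Union of A, C = {1, 2, 4, 5, 7, 9, 10, 11}.
Not covered: 3, 6, 8 — 3 certifications.

3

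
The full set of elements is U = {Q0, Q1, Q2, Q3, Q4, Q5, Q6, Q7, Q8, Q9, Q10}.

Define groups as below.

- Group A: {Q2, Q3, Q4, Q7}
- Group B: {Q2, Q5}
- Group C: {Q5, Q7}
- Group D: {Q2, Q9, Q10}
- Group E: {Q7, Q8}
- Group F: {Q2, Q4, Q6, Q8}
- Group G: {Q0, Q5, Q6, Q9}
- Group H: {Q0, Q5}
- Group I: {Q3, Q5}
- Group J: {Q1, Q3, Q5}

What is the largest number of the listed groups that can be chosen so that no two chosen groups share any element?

D, E, I are pairwise disjoint (D={Q2,Q9,Q10}; E={Q7,Q8}; I={Q3,Q5}).
Every remaining group overlaps one of these, and no 4 of the listed groups are pairwise disjoint, so 3 is the maximum.

3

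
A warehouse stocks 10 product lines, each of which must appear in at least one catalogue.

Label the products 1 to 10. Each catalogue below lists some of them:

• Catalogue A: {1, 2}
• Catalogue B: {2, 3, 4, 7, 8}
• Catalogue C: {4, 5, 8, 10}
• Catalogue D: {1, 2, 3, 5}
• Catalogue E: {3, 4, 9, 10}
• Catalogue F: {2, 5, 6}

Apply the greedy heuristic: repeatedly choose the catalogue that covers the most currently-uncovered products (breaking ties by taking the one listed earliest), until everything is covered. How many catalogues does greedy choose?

5

Greedy: pick B (covers 5 new) → pick C (covers 2 new) → pick A (covers 1 new) → pick E (covers 1 new) → pick F (covers 1 new). Total picks: 5.
(The true minimum cover uses only 4 catalogues, so greedy is not optimal here.)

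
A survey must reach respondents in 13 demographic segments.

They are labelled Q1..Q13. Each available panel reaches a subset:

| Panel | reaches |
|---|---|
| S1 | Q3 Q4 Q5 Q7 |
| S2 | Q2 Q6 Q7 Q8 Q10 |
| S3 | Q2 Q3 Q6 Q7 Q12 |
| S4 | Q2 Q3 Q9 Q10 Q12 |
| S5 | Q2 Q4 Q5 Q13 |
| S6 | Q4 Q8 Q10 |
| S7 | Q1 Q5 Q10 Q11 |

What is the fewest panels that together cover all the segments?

4

Take {S2, S4, S5, S7}. Their union is {Q1, Q2, Q3, Q4, Q5, Q6, Q7, Q8, Q9, Q10, Q11, Q12, Q13}, which is all 13 segments.
Only S4 contains Q9, so S4 is forced; the remaining 8 segments need at least 3 more panels (each remaining panel adds at most 3) — so at least 4 panels are needed, and 4 is optimal.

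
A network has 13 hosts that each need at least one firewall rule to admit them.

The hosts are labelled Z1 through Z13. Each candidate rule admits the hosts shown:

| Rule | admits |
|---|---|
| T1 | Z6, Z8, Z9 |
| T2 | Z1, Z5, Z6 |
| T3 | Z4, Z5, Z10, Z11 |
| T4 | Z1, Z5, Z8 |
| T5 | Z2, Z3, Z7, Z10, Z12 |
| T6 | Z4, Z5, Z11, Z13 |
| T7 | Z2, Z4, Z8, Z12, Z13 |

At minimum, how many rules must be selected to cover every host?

4

Take {T1, T4, T5, T6}. Their union is {Z1, Z2, Z3, Z4, Z5, Z6, Z7, Z8, Z9, Z10, Z11, Z12, Z13}, which is all 13 hosts.
No 3 of the 7 rules cover everything (all 35 combinations miss at least one host), so 4 is optimal.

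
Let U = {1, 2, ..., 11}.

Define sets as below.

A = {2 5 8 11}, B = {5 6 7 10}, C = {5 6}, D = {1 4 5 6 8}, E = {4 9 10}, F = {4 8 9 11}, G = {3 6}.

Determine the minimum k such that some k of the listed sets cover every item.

A and B and D and F and G together: A ∪ B ∪ D ∪ F ∪ G = {1, 2, 3, 4, 5, 6, 7, 8, 9, 10, 11} — every item is covered.
No 4 of the 7 sets cover everything (all 35 combinations miss at least one item), so 5 is optimal.

5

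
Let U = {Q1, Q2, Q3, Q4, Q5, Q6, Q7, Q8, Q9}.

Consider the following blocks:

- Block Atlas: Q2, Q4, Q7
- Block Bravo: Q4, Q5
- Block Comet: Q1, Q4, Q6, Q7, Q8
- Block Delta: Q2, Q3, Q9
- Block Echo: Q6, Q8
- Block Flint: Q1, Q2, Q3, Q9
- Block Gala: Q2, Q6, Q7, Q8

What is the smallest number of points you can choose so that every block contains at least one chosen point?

H = {Q2, Q4, Q8} meets every block (each contains at least one member of H), and |H| = 3.
The blocks Bravo, Delta, Echo are pairwise disjoint, so any hitting set needs a separate point for each — at least 3. Hence 3 is optimal.

3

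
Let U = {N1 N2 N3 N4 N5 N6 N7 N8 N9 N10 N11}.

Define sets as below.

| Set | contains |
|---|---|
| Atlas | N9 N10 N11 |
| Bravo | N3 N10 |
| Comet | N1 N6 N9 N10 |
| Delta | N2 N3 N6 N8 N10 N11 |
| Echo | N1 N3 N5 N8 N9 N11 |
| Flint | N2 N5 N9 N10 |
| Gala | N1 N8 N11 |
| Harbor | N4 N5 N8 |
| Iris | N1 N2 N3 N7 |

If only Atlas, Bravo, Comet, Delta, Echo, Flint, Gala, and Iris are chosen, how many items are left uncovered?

Union of Atlas, Bravo, Comet, Delta, Echo, Flint, Gala, Iris = {N1, N2, N3, N5, N6, N7, N8, N9, N10, N11}.
Not covered: N4 — 1 item.

1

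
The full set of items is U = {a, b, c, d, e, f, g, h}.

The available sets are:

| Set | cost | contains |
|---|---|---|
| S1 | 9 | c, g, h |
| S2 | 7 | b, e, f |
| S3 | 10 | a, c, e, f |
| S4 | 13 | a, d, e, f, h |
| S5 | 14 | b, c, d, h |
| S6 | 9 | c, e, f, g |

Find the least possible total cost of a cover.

29

S1, S2, S4 together cover every item (S1 ∪ S2 ∪ S4 = {a, b, c, d, e, f, g, h}); total cost 9 + 7 + 13 = 29.
No covering selection has total cost below 29.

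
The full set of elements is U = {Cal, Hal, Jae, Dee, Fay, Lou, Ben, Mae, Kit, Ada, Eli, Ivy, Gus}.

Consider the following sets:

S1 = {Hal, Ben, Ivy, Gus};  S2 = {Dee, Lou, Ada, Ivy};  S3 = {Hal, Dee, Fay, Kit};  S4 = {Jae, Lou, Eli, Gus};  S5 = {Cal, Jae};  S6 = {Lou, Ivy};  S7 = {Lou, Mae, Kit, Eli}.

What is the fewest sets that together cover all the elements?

5

S1 and S2 and S3 and S5 and S7 together: S1 ∪ S2 ∪ S3 ∪ S5 ∪ S7 = {Cal, Hal, Jae, Dee, Fay, Lou, Ben, Mae, Kit, Ada, Eli, Ivy, Gus} — every element is covered.
No 4 of the 7 sets cover everything (all 35 combinations miss at least one element), so 5 is optimal.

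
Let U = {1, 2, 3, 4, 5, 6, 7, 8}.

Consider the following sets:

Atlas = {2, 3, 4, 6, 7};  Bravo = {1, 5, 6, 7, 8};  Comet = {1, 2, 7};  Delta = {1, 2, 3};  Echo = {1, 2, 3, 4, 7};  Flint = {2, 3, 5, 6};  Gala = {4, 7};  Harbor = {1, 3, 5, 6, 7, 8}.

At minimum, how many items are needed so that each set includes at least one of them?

2

H = {3, 7} meets every set (each contains at least one member of H), and |H| = 2.
The sets Delta, Gala are pairwise disjoint, so any hitting set needs a separate item for each — at least 2. Hence 2 is optimal.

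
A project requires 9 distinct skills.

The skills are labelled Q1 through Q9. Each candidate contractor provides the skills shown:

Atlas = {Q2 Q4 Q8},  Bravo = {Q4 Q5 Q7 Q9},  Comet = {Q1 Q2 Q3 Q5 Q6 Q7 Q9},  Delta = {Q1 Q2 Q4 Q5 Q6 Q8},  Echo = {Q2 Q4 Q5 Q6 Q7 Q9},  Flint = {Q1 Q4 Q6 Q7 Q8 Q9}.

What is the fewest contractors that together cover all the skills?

2

Comet and Flint together: Comet ∪ Flint = {Q1, Q2, Q3, Q4, Q5, Q6, Q7, Q8, Q9} — every skill is covered.
No single contractor has all 9 skills (the largest, Comet, has 7), so 2 is optimal.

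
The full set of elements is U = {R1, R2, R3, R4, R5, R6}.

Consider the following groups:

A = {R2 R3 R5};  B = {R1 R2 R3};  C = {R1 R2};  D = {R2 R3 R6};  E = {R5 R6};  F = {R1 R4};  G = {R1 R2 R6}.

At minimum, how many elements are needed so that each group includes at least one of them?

H = {R2, R4, R5} meets every group (each contains at least one member of H), and |H| = 3.
No choice of 2 elements meets every group, so 3 is the minimum.

3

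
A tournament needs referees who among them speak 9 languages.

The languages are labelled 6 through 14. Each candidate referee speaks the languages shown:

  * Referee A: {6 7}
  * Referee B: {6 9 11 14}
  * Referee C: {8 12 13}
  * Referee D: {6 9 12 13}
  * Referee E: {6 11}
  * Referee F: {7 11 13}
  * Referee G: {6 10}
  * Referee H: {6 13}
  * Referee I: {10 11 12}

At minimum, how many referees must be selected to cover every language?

Take {B, C, F, G}. Their union is {6, 7, 8, 9, 10, 11, 12, 13, 14}, which is all 9 languages.
No 3 of the 9 referees cover everything (all 84 combinations miss at least one language), so 4 is optimal.

4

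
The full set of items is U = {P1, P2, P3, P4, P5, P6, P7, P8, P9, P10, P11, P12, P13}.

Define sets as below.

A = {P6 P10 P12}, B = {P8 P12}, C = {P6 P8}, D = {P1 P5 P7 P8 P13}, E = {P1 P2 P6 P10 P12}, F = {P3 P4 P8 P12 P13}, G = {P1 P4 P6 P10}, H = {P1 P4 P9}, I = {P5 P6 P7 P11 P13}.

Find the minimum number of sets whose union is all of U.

4

E, F, H, and I cover everything between them: the union {P1, P2, P3, P4, P5, P6, P7, P8, P9, P10, P11, P12, P13} is all of U.
No 3 of the 9 sets cover everything (all 84 combinations miss at least one item), so 4 is optimal.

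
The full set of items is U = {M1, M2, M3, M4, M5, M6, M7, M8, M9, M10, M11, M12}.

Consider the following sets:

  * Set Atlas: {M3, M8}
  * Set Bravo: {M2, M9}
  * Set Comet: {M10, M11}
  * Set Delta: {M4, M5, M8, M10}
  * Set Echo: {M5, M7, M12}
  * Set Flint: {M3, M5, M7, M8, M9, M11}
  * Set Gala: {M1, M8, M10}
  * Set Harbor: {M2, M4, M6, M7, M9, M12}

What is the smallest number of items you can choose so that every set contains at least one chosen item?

H = {M2, M3, M5, M10} meets every set (each contains at least one member of H), and |H| = 4.
The sets Atlas, Bravo, Comet, Echo are pairwise disjoint, so any hitting set needs a separate item for each — at least 4. Hence 4 is optimal.

4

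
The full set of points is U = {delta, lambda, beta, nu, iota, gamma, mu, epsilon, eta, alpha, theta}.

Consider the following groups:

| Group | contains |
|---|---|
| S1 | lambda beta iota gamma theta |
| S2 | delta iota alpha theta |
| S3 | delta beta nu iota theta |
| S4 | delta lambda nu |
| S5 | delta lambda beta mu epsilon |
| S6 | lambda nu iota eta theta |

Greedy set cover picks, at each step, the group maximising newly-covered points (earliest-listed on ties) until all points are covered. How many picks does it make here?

4

Greedy: pick S1 (covers 5 new) → pick S5 (covers 3 new) → pick S6 (covers 2 new) → pick S2 (covers 1 new). Total picks: 4.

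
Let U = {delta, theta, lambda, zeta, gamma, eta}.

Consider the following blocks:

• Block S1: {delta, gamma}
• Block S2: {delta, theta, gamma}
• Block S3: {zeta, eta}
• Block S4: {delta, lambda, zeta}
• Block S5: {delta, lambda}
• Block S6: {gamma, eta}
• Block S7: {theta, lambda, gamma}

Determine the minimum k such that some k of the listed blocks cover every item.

S2, S3, and S7 cover everything between them: the union {delta, theta, lambda, zeta, gamma, eta} is all of U.
No 2 of the 7 blocks cover everything (all 21 combinations miss at least one item), so 3 is optimal.

3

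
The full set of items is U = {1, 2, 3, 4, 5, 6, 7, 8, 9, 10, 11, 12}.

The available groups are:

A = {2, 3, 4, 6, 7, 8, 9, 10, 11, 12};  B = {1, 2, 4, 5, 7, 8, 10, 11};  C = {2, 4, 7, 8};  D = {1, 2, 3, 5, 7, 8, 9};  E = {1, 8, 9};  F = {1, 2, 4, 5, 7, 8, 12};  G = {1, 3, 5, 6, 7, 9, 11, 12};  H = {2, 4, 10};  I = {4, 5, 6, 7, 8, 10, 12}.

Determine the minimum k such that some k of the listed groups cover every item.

2

A and D cover everything between them: the union {1, 2, 3, 4, 5, 6, 7, 8, 9, 10, 11, 12} is all of U.
No single group has all 12 items (the largest, A, has 10), so 2 is optimal.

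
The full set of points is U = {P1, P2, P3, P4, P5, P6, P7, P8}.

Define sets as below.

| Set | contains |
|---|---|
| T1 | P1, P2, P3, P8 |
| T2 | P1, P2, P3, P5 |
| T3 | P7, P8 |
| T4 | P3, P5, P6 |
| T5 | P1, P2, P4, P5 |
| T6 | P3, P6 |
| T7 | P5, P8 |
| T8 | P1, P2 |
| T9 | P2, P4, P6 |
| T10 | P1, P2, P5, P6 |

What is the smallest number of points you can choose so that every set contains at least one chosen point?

The 3 points {P2, P6, P8} hit every set.
The sets T3, T6, T8 are pairwise disjoint, so any hitting set needs a separate point for each — at least 3. Hence 3 is optimal.

3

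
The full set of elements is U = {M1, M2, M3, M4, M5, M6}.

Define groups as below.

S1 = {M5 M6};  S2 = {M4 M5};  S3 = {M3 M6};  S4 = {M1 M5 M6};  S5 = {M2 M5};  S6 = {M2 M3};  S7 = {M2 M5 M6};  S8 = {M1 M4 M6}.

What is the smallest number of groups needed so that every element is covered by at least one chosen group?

S1, S6, and S8 cover everything between them: the union {M1, M2, M3, M4, M5, M6} is all of U.
No 2 of the 8 groups cover everything (all 28 combinations miss at least one element), so 3 is optimal.

3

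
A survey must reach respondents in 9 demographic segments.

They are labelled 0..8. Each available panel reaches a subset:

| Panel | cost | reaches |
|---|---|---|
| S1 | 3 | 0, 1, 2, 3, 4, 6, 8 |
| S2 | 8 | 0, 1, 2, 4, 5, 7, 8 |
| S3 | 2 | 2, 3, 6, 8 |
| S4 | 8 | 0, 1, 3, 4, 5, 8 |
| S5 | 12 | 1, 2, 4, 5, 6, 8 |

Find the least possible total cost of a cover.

S2, S3 together cover every segment (S2 ∪ S3 = {0, 1, 2, 3, 4, 5, 6, 7, 8}); total cost 8 + 2 = 10.
The greedy pick S1, S2 costs 11; no covering selection beats 10.

10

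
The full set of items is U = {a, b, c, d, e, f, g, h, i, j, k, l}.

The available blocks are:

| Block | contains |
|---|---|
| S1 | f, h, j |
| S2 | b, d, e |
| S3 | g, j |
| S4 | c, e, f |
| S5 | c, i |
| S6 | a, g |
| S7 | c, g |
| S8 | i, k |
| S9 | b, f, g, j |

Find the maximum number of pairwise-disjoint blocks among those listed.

S1, S2, S7, S8 are pairwise disjoint (S1={f,h,j}; S2={b,d,e}; S7={c,g}; S8={i,k}).
Every remaining block overlaps one of these, and no 5 of the listed blocks are pairwise disjoint, so 4 is the maximum.

4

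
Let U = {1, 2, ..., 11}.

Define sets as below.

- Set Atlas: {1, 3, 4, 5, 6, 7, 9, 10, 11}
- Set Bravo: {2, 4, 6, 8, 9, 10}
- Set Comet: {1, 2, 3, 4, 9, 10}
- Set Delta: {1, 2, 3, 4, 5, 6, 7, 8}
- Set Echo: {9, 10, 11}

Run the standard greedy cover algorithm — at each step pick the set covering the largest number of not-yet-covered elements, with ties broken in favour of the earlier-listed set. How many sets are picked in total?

Greedy: pick Atlas (covers 9 new) → pick Bravo (covers 2 new). Total picks: 2.

2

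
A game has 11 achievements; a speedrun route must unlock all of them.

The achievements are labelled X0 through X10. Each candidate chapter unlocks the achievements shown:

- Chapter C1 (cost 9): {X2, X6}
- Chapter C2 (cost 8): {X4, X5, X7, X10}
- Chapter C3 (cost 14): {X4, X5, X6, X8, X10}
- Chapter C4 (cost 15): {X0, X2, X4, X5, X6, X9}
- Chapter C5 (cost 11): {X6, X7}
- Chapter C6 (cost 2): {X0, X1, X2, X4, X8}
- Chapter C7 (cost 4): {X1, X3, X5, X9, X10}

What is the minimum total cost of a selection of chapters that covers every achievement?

17

C5, C6, C7 together cover every achievement (C5 ∪ C6 ∪ C7 = {X0, X1, X2, X3, X4, X5, X6, X7, X8, X9, X10}); total cost 11 + 2 + 4 = 17.
No covering selection has total cost below 17.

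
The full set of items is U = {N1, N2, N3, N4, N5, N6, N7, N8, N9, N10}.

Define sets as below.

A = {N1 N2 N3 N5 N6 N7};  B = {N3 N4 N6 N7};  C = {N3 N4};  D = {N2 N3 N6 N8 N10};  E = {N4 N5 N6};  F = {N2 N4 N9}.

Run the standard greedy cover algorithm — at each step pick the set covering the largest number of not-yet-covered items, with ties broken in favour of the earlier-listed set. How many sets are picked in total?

Greedy: pick A (covers 6 new) → pick D (covers 2 new) → pick F (covers 2 new). Total picks: 3.

3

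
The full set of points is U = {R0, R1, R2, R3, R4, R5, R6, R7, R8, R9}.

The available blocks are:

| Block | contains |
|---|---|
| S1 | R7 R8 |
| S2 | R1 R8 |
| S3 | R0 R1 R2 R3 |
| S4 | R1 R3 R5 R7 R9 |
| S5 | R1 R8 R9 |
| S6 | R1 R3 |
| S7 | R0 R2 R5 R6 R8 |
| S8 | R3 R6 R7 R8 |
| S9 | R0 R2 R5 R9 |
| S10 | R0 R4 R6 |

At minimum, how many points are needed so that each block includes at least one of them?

Take H = {R0, R1, R7}. Each listed block contains at least one of these, so H is a hitting set of size 3.
The blocks S1, S6, S9 are pairwise disjoint, so any hitting set needs a separate point for each — at least 3. Hence 3 is optimal.

3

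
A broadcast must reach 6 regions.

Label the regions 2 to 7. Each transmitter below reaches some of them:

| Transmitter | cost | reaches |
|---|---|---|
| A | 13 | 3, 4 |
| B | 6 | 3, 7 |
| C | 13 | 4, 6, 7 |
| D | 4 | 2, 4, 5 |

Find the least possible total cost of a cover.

23

B, C, D together cover every region (B ∪ C ∪ D = {2, 3, 4, 5, 6, 7}); total cost 6 + 13 + 4 = 23.
No covering selection has total cost below 23.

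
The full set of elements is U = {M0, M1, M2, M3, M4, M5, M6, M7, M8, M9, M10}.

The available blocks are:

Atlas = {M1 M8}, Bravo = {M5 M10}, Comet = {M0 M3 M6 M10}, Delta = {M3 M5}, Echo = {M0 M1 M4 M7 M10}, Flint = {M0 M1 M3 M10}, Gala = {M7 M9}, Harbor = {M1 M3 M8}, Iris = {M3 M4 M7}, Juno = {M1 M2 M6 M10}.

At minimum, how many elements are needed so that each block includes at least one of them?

Take H = {M1, M5, M6, M7}. Each listed block contains at least one of these, so H is a hitting set of size 4.
No choice of 3 elements meets every block, so 4 is the minimum.

4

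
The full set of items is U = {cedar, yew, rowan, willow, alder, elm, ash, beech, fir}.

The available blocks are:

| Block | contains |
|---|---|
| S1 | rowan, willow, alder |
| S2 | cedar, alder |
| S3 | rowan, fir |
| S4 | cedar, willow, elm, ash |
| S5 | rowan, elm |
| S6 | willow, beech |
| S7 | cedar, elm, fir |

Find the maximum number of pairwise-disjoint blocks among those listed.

S2, S3, S6 are pairwise disjoint (S2={cedar,alder}; S3={rowan,fir}; S6={willow,beech}).
Every remaining block overlaps one of these, and no 4 of the listed blocks are pairwise disjoint, so 3 is the maximum.

3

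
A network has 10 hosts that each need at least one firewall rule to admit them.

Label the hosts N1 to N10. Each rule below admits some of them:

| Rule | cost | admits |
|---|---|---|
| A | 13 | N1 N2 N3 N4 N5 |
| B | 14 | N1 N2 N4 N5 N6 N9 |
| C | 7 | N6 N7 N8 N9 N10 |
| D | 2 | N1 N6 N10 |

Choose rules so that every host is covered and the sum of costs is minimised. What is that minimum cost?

A, C together cover every host (A ∪ C = {N1, N2, N3, N4, N5, N6, N7, N8, N9, N10}); total cost 13 + 7 = 20.
The greedy pick D, C, A costs 22; no covering selection beats 20.

20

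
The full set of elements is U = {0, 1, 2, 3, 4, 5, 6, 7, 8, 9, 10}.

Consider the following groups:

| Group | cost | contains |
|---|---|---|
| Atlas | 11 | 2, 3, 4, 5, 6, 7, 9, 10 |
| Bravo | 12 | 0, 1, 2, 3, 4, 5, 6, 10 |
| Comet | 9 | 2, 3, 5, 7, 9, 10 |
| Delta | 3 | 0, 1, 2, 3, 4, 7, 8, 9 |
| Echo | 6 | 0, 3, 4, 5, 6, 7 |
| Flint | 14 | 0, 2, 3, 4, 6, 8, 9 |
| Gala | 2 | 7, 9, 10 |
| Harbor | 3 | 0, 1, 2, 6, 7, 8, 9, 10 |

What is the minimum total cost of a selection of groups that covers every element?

Echo, Harbor together cover every element (Echo ∪ Harbor = {0, 1, 2, 3, 4, 5, 6, 7, 8, 9, 10}); total cost 6 + 3 = 9.
The greedy pick Delta, Harbor, Echo costs 12; no covering selection beats 9.

9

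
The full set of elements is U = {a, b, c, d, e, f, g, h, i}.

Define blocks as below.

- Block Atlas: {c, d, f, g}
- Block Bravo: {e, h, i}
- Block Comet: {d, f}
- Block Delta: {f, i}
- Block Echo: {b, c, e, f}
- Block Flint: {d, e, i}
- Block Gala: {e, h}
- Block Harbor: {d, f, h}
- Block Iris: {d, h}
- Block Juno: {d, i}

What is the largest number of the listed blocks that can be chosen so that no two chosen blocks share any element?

2

Delta, Gala are pairwise disjoint (Delta={f,i}; Gala={e,h}).
Every remaining block overlaps one of these, and no 3 of the listed blocks are pairwise disjoint, so 2 is the maximum.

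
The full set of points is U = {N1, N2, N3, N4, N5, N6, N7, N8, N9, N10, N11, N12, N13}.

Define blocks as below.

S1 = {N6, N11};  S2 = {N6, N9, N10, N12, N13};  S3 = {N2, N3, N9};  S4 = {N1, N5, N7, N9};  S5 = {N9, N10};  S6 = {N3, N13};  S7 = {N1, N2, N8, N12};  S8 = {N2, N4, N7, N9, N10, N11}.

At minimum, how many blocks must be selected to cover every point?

5

S1, S4, S6, S7, and S8 cover everything between them: the union {N1, N2, N3, N4, N5, N6, N7, N8, N9, N10, N11, N12, N13} is all of U.
No 4 of the 8 blocks cover everything (all 70 combinations miss at least one point), so 5 is optimal.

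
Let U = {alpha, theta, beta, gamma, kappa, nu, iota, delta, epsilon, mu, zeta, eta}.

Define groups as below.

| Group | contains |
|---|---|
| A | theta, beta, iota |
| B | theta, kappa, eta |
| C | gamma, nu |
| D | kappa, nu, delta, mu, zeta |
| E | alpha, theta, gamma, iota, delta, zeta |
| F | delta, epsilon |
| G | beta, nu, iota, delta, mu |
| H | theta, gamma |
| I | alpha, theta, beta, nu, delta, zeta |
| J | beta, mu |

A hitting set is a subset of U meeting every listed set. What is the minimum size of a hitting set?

The 4 elements {theta, beta, nu, delta} hit every group.
The groups B, C, F, J are pairwise disjoint, so any hitting set needs a separate element for each — at least 4. Hence 4 is optimal.

4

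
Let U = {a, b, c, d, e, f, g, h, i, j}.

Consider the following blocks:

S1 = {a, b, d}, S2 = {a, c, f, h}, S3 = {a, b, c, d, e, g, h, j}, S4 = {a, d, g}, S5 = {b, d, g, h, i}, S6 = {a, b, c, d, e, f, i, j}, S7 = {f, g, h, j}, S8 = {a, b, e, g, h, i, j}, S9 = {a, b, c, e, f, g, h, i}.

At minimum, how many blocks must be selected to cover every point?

S3 and S9 together: S3 ∪ S9 = {a, b, c, d, e, f, g, h, i, j} — every point is covered.
No single block has all 10 points (the largest, S3, has 8), so 2 is optimal.

2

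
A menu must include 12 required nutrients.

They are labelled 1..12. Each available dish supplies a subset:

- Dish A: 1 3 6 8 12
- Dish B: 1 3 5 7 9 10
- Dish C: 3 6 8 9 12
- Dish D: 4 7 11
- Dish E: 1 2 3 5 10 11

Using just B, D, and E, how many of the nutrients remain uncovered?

3

Union of B, D, E = {1, 2, 3, 4, 5, 7, 9, 10, 11}.
Not covered: 6, 8, 12 — 3 nutrients.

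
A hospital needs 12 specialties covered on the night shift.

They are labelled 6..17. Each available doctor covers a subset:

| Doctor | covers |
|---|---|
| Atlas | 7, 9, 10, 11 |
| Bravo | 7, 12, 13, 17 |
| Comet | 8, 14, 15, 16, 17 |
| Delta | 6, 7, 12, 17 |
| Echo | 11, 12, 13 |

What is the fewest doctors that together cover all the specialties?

Atlas and Bravo and Comet and Delta together: Atlas ∪ Bravo ∪ Comet ∪ Delta = {6, 7, 8, 9, 10, 11, 12, 13, 14, 15, 16, 17} — every specialty is covered.
No 3 of the 5 doctors cover everything (all 10 combinations miss at least one specialty), so 4 is optimal.

4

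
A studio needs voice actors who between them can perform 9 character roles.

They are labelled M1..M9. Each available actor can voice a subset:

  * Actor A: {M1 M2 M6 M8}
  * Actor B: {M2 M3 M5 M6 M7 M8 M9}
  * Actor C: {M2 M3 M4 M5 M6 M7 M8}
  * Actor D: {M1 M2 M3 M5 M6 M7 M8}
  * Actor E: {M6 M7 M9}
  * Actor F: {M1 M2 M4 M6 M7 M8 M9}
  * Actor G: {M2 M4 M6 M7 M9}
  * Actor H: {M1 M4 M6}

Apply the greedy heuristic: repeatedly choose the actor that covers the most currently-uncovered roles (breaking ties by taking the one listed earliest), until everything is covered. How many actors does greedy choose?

Greedy: pick B (covers 7 new) → pick F (covers 2 new). Total picks: 2.

2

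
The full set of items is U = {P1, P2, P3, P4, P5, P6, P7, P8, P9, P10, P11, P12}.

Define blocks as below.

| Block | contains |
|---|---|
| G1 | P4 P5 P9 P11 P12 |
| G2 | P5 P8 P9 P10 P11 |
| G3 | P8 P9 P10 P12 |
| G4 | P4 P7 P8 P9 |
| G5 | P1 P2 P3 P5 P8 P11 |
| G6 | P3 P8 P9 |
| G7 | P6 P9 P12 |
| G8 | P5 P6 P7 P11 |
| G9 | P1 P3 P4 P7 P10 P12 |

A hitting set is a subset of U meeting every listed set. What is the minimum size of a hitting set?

H = {P3, P7, P9} meets every block (each contains at least one member of H), and |H| = 3.
No choice of 2 items meets every block, so 3 is the minimum.

3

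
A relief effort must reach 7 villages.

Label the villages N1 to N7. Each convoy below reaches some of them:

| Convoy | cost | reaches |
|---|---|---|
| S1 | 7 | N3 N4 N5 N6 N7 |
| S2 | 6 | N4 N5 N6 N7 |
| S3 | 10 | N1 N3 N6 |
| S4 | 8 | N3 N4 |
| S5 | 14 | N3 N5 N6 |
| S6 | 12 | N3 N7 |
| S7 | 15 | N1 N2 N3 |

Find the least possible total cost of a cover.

21

S2, S7 together cover every village (S2 ∪ S7 = {N1, N2, N3, N4, N5, N6, N7}); total cost 6 + 15 = 21.
The greedy pick S1, S7 costs 22; no covering selection beats 21.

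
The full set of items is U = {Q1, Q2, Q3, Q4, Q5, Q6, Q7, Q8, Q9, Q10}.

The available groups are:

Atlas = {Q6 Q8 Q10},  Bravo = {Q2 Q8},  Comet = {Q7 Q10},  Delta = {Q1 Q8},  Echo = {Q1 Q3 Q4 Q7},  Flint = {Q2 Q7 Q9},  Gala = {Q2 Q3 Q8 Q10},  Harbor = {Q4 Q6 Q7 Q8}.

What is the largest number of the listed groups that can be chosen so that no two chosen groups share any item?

2

Bravo, Comet are pairwise disjoint (Bravo={Q2,Q8}; Comet={Q7,Q10}).
Every remaining group overlaps one of these, and no 3 of the listed groups are pairwise disjoint, so 2 is the maximum.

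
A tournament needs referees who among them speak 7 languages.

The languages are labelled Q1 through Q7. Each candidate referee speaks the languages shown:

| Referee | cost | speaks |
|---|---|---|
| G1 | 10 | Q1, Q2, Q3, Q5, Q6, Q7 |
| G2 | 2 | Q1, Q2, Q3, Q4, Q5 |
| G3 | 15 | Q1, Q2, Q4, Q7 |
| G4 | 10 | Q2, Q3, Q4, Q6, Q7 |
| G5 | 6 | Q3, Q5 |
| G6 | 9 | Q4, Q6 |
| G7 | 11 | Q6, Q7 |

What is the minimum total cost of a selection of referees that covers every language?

12

G1, G2 together cover every language (G1 ∪ G2 = {Q1, Q2, Q3, Q4, Q5, Q6, Q7}); total cost 10 + 2 = 12.
No covering selection has total cost below 12.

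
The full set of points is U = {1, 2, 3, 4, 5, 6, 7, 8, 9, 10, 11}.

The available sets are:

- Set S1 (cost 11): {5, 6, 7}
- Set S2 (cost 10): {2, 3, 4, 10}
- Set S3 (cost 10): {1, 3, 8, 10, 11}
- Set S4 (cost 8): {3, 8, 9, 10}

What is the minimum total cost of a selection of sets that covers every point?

39

S1, S2, S3, S4 together cover every point (S1 ∪ S2 ∪ S3 ∪ S4 = {1, 2, 3, 4, 5, 6, 7, 8, 9, 10, 11}); total cost 11 + 10 + 10 + 8 = 39.
No covering selection has total cost below 39.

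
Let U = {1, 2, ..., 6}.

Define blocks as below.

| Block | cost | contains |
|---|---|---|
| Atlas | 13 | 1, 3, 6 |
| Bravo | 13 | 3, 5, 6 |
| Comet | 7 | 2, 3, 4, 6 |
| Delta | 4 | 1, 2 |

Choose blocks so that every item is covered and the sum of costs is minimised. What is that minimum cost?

Bravo, Comet, Delta together cover every item (Bravo ∪ Comet ∪ Delta = {1, 2, 3, 4, 5, 6}); total cost 13 + 7 + 4 = 24.
No covering selection has total cost below 24.

24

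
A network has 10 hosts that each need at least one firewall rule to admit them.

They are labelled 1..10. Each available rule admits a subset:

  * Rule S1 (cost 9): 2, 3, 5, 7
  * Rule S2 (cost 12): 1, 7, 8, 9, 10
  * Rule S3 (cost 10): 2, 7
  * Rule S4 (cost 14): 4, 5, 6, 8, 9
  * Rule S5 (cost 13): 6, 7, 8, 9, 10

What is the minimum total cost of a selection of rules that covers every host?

35

S1, S2, S4 together cover every host (S1 ∪ S2 ∪ S4 = {1, 2, 3, 4, 5, 6, 7, 8, 9, 10}); total cost 9 + 12 + 14 = 35.
No covering selection has total cost below 35.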